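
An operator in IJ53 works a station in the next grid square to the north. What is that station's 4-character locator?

IJ54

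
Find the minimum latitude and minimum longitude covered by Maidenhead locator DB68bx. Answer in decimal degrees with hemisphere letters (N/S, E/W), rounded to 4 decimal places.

71.0417° S, 107.9167° W

Field D=3, B=1: +3·20° lon, +1·10° lat → SW at lon -120°, lat -80°.
Square 6, 8: +6·2° lon, +8·1° lat → SW at lon -108°, lat -72°.
Subsquare b=1, x=23: +1·0.0833333° lon, +23·0.0416667° lat → SW at lon -107.917°, lat -71.0417°.
latitude 71.0417° S, longitude 107.9167° W.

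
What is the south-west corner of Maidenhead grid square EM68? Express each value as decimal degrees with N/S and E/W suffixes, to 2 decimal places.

Field E=4, M=12: +4·20° lon, +12·10° lat → SW at lon -100°, lat 30°.
Square 6, 8: +6·2° lon, +8·1° lat → SW at lon -88°, lat 38°.
latitude 38.00° N, longitude 88.00° W.

38.00° N, 88.00° W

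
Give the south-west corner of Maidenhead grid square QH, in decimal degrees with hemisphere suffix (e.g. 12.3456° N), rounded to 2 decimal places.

20.00° S, 140.00° E

Field Q=16, H=7: +16·20° lon, +7·10° lat → SW at lon 140°, lat -20°.
latitude 20.00° S, longitude 140.00° E.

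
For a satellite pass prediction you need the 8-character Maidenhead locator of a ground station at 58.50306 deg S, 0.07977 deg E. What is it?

JD01al99

Add 180° to longitude and 90° to latitude: 180.07977, 31.49694.
Field: 180.07977/20 → 9 → J, 31.49694/10 → 3 → D; chars JD.
Square: 0.07977/2 → 0, 1.49694/1 → 1; chars 01.
Subsquare: 0.07977/0.0833333 → 0 → a, 0.49694/0.0416667 → 11 → l; chars al.
Extended square: 0.07977/0.00833333 → 9, 0.03861/0.00416667 → 9; chars 99.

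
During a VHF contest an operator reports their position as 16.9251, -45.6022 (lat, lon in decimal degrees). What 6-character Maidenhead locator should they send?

GK76ew

Shift to the Maidenhead origin (180°W, 90°S): lon 134.3978, lat 106.9251.
Field (20°×10°, letters A–R): lon ⌊134.3978/20⌋ = 6 → G; lat ⌊106.9251/10⌋ = 10 → K.
Square (2°×1°, digits 0–9): lon ⌊14.3978/2⌋ = 7; lat ⌊6.9251/1⌋ = 6.
Subsquare (5′×2.5′, letters a–x): lon ⌊0.3978/0.0833333⌋ = 4 → e; lat ⌊0.9251/0.0416667⌋ = 22 → w.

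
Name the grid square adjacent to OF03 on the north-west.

NF94

Longitude square 0; −1 → -1, wraps to 9, carry into field.
Longitude field O = 14; −1 → 13 = N.
Latitude square 3; +1 → 4.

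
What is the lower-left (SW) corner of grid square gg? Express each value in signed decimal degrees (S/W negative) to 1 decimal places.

Field G=6, G=6: +6·20° lon, +6·10° lat → SW at lon -60°, lat -30°.
latitude -30.0, longitude -60.0.

-30.0, -60.0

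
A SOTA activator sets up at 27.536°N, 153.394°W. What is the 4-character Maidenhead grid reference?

Add 180° to longitude and 90° to latitude: 26.61, 117.54.
Field: 26.61/20 → 1 → B, 117.54/10 → 11 → L; chars BL.
Square: 6.61/2 → 3, 7.54/1 → 7; chars 37.

BL37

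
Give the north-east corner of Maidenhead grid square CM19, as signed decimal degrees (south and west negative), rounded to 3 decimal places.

40.000, -136.000

Field C=2, M=12: +2·20° lon, +12·10° lat → SW at lon -140°, lat 30°.
Square 1, 9: +1·2° lon, +9·1° lat → SW at lon -138°, lat 39°.
Cell spans 2° lon × 1° lat. NE corner is SW corner plus one full cell.
latitude 40.000, longitude -136.000.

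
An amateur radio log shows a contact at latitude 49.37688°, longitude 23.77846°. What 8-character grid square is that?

KN19vj30

Shift to the Maidenhead origin (180°W, 90°S): lon 203.77846, lat 139.37688.
Field (20°×10°, letters A–R): 203.77846/20 → 10 → K, 139.37688/10 → 13 → N; chars KN.
Square (2°×1°, digits 0–9): 3.77846/2 → 1, 9.37688/1 → 9; chars 19.
Subsquare (5′×2.5′, letters a–x): 1.77846/0.0833333 → 21 → v, 0.37688/0.0416667 → 9 → j; chars vj.
Extended square (30″×15″, digits 0–9): 0.02846/0.00833333 → 3, 0.00188/0.00416667 → 0; chars 30.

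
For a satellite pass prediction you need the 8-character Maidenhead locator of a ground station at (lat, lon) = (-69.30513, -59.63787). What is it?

Add 180° to longitude and 90° to latitude: 120.36213, 20.69487.
Field: lon ⌊120.36213/20⌋ = 6 → G; lat ⌊20.69487/10⌋ = 2 → C.
Square: lon ⌊0.36213/2⌋ = 0; lat ⌊0.69487/1⌋ = 0.
Subsquare: lon ⌊0.36213/0.0833333⌋ = 4 → e; lat ⌊0.69487/0.0416667⌋ = 16 → q.
Extended square: lon ⌊0.02880/0.00833333⌋ = 3; lat ⌊0.02820/0.00416667⌋ = 6.

GC00eq36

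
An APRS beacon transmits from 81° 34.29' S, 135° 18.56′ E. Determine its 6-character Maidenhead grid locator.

Add 180° to longitude and 90° to latitude: 315.3093, 8.4285.
Field (20°×10°, letters A–R): lon ⌊315.3093/20⌋ = 15 → P; lat ⌊8.4285/10⌋ = 0 → A.
Square (2°×1°, digits 0–9): lon ⌊15.3093/2⌋ = 7; lat ⌊8.4285/1⌋ = 8.
Subsquare (5′×2.5′, letters a–x): lon ⌊1.3093/0.0833333⌋ = 15 → p; lat ⌊0.4285/0.0416667⌋ = 10 → k.

PA78pk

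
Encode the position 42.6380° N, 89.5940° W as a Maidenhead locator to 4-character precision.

Shift to the Maidenhead origin (180°W, 90°S): lon 90.41, lat 132.64.
Field (20°×10°, letters A–R): 90.41/20 → 4 → E, 132.64/10 → 13 → N; chars EN.
Square (2°×1°, digits 0–9): 10.41/2 → 5, 2.64/1 → 2; chars 52.

EN52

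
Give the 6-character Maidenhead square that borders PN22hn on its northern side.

Latitude subsquare n = 13; +1 → 14 = o.
The longitude characters are unchanged.

PN22ho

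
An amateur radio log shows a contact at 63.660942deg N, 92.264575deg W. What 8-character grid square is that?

Offset from 180°W / 90°S: lon 87.73543°, lat 153.66094°.
Field: lon ⌊87.73543/20⌋ = 4 → E; lat ⌊153.66094/10⌋ = 15 → P.
Square: lon ⌊7.73543/2⌋ = 3; lat ⌊3.66094/1⌋ = 3.
Subsquare: lon ⌊1.73543/0.0833333⌋ = 20 → u; lat ⌊0.66094/0.0416667⌋ = 15 → p.
Extended square: lon ⌊0.06876/0.00833333⌋ = 8; lat ⌊0.03594/0.00416667⌋ = 8.

EP33up88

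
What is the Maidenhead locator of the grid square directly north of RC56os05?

RC56os06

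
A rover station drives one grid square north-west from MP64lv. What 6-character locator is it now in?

Longitude subsquare l = 11; −1 → 10 = k.
Latitude subsquare v = 21; +1 → 22 = w.

MP64kw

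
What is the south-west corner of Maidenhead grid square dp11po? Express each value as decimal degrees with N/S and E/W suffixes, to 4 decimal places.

Field D=3, P=15: +3·20° lon, +15·10° lat → SW at lon -120°, lat 60°.
Square 1, 1: +1·2° lon, +1·1° lat → SW at lon -118°, lat 61°.
Subsquare p=15, o=14: +15·0.0833333° lon, +14·0.0416667° lat → SW at lon -116.75°, lat 61.5833°.
latitude 61.5833° N, longitude 116.7500° W.

61.5833° N, 116.7500° W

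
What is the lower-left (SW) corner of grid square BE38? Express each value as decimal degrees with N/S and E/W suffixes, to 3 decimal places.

42.000° S, 154.000° W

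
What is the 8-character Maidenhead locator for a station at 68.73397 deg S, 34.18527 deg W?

HC21vg73

Add 180° to longitude and 90° to latitude: 145.81473, 21.26603.
Field: lon ⌊145.81473/20⌋ = 7 → H; lat ⌊21.26603/10⌋ = 2 → C.
Square: lon ⌊5.81473/2⌋ = 2; lat ⌊1.26603/1⌋ = 1.
Subsquare: lon ⌊1.81473/0.0833333⌋ = 21 → v; lat ⌊0.26603/0.0416667⌋ = 6 → g.
Extended square: lon ⌊0.06473/0.00833333⌋ = 7; lat ⌊0.01603/0.00416667⌋ = 3.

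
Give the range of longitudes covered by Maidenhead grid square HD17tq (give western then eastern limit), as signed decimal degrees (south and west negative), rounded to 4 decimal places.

-36.4167, -36.3333

Field H=7, D=3: +7·20° lon, +3·10° lat → SW at lon -40°, lat -60°.
Square 1, 7: +1·2° lon, +7·1° lat → SW at lon -38°, lat -53°.
Subsquare t=19, q=16: +19·0.0833333° lon, +16·0.0416667° lat → SW at lon -36.4167°, lat -52.3333°.
Cell spans 0.0833333° lon × 0.0416667° lat.
west -36.4167, east -36.3333.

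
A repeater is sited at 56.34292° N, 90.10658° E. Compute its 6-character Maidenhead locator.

NO56bi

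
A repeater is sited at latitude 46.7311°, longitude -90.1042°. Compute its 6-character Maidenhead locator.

EN46wr

Offset from 180°W / 90°S: lon 89.8958°, lat 136.7311°.
Field: lon ⌊89.8958/20⌋ = 4 → E; lat ⌊136.7311/10⌋ = 13 → N.
Square: lon ⌊9.8958/2⌋ = 4; lat ⌊6.7311/1⌋ = 6.
Subsquare: lon ⌊1.8958/0.0833333⌋ = 22 → w; lat ⌊0.7311/0.0416667⌋ = 17 → r.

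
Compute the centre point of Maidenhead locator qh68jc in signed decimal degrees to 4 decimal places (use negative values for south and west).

-11.8958, 152.7917

Field Q=16, H=7: +16·20° lon, +7·10° lat → SW at lon 140°, lat -20°.
Square 6, 8: +6·2° lon, +8·1° lat → SW at lon 152°, lat -12°.
Subsquare j=9, c=2: +9·0.0833333° lon, +2·0.0416667° lat → SW at lon 152.75°, lat -11.9167°.
Cell spans 0.0833333° lon × 0.0416667° lat. Centre is SW corner plus half of each.
latitude -11.8958, longitude 152.7917.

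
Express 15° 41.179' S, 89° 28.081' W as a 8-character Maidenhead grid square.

EH54gh35

Shift to the Maidenhead origin (180°W, 90°S): lon 90.53198, lat 74.31368.
Field: lon ⌊90.53198/20⌋ = 4 → E; lat ⌊74.31368/10⌋ = 7 → H.
Square: lon ⌊10.53198/2⌋ = 5; lat ⌊4.31368/1⌋ = 4.
Subsquare: lon ⌊0.53198/0.0833333⌋ = 6 → g; lat ⌊0.31368/0.0416667⌋ = 7 → h.
Extended square: lon ⌊0.03198/0.00833333⌋ = 3; lat ⌊0.02202/0.00416667⌋ = 5.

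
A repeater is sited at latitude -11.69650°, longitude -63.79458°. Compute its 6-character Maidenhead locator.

FH88ch

Offset from 180°W / 90°S: lon 116.2054°, lat 78.3035°.
Field: lon ⌊116.2054/20⌋ = 5 → F; lat ⌊78.3035/10⌋ = 7 → H.
Square: lon ⌊16.2054/2⌋ = 8; lat ⌊8.3035/1⌋ = 8.
Subsquare: lon ⌊0.2054/0.0833333⌋ = 2 → c; lat ⌊0.3035/0.0416667⌋ = 7 → h.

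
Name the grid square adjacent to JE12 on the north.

Latitude square 2; +1 → 3.
The longitude characters are unchanged.

JE13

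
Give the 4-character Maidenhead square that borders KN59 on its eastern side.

KN69

Longitude square 5; +1 → 6.
The latitude characters are unchanged.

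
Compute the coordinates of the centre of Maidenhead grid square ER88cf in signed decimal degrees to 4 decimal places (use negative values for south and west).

88.2292, -83.7917

Field E=4, R=17: +4·20° lon, +17·10° lat → SW at lon -100°, lat 80°.
Square 8, 8: +8·2° lon, +8·1° lat → SW at lon -84°, lat 88°.
Subsquare c=2, f=5: +2·0.0833333° lon, +5·0.0416667° lat → SW at lon -83.8333°, lat 88.2083°.
Cell spans 0.0833333° lon × 0.0416667° lat. Centre is SW corner plus half of each.
latitude 88.2292, longitude -83.7917.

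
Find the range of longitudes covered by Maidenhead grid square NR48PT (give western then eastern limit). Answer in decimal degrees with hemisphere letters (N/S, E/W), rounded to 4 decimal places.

89.2500° E, 89.3333° E

Field N=13, R=17: +13·20° lon, +17·10° lat → SW at lon 80°, lat 80°.
Square 4, 8: +4·2° lon, +8·1° lat → SW at lon 88°, lat 88°.
Subsquare p=15, t=19: +15·0.0833333° lon, +19·0.0416667° lat → SW at lon 89.25°, lat 88.7917°.
Cell spans 0.0833333° lon × 0.0416667° lat.
west 89.2500° E, east 89.3333° E.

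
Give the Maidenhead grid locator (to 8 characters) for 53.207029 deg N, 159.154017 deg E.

QO93ne89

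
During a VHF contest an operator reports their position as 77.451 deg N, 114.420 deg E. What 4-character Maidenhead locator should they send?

Add 180° to longitude and 90° to latitude: 294.42, 167.45.
Field: 294.42/20 → 14 → O, 167.45/10 → 16 → Q; chars OQ.
Square: 14.42/2 → 7, 7.45/1 → 7; chars 77.

OQ77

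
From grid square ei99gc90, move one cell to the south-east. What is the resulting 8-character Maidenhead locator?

Longitude extended square 9; +1 → 10, wraps to 0, carry into subsquare.
Longitude subsquare g = 6; +1 → 7 = h.
Latitude extended square 0; −1 → -1, wraps to 9, carry into subsquare.
Latitude subsquare c = 2; −1 → 1 = b.

EI99hb09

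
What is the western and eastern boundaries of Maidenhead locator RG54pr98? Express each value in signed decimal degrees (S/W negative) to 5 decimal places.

171.32500, 171.33333

Field R=17, G=6: +17·20° lon, +6·10° lat → SW at lon 160°, lat -30°.
Square 5, 4: +5·2° lon, +4·1° lat → SW at lon 170°, lat -26°.
Subsquare p=15, r=17: +15·0.0833333° lon, +17·0.0416667° lat → SW at lon 171.25°, lat -25.2917°.
Extended square 9, 8: +9·0.00833333° lon, +8·0.00416667° lat → SW at lon 171.325°, lat -25.2583°.
Cell spans 0.00833333° lon × 0.00416667° lat.
west 171.32500, east 171.33333.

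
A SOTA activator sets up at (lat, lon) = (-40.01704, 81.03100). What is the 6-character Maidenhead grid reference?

NE09mx

Add 180° to longitude and 90° to latitude: 261.0310, 49.9830.
Field: lon ⌊261.0310/20⌋ = 13 → N; lat ⌊49.9830/10⌋ = 4 → E.
Square: lon ⌊1.0310/2⌋ = 0; lat ⌊9.9830/1⌋ = 9.
Subsquare: lon ⌊1.0310/0.0833333⌋ = 12 → m; lat ⌊0.9830/0.0416667⌋ = 23 → x.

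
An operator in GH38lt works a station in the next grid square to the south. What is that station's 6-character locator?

GH38ls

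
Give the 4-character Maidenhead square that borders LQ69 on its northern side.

Latitude square 9; +1 → 10, wraps to 0, carry into field.
Latitude field Q = 16; +1 → 17 = R.
The longitude characters are unchanged.

LR60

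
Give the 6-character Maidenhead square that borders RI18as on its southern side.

RI18ar

Latitude subsquare s = 18; −1 → 17 = r.
The longitude characters are unchanged.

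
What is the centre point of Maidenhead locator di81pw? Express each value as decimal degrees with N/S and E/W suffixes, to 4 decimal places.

Field D=3, I=8: +3·20° lon, +8·10° lat → SW at lon -120°, lat -10°.
Square 8, 1: +8·2° lon, +1·1° lat → SW at lon -104°, lat -9°.
Subsquare p=15, w=22: +15·0.0833333° lon, +22·0.0416667° lat → SW at lon -102.75°, lat -8.08333°.
Cell spans 0.0833333° lon × 0.0416667° lat. Centre is SW corner plus half of each.
latitude 8.0625° S, longitude 102.7083° W.

8.0625° S, 102.7083° W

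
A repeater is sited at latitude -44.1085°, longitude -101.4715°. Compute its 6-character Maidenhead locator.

DE95gv

Shift to the Maidenhead origin (180°W, 90°S): lon 78.5285, lat 45.8915.
Field (20°×10°, letters A–R): 78.5285/20 → 3 → D, 45.8915/10 → 4 → E; chars DE.
Square (2°×1°, digits 0–9): 18.5285/2 → 9, 5.8915/1 → 5; chars 95.
Subsquare (5′×2.5′, letters a–x): 0.5285/0.0833333 → 6 → g, 0.8915/0.0416667 → 21 → v; chars gv.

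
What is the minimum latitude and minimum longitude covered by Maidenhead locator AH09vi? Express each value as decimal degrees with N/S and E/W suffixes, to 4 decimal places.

10.6667° S, 178.2500° W

Field A=0, H=7: +0·20° lon, +7·10° lat → SW at lon -180°, lat -20°.
Square 0, 9: +0·2° lon, +9·1° lat → SW at lon -180°, lat -11°.
Subsquare v=21, i=8: +21·0.0833333° lon, +8·0.0416667° lat → SW at lon -178.25°, lat -10.6667°.
latitude 10.6667° S, longitude 178.2500° W.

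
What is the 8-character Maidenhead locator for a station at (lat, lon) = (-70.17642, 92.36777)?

NB69et47

Add 180° to longitude and 90° to latitude: 272.36777, 19.82358.
Field: lon ⌊272.36777/20⌋ = 13 → N; lat ⌊19.82358/10⌋ = 1 → B.
Square: lon ⌊12.36777/2⌋ = 6; lat ⌊9.82358/1⌋ = 9.
Subsquare: lon ⌊0.36777/0.0833333⌋ = 4 → e; lat ⌊0.82358/0.0416667⌋ = 19 → t.
Extended square: lon ⌊0.03444/0.00833333⌋ = 4; lat ⌊0.03191/0.00416667⌋ = 7.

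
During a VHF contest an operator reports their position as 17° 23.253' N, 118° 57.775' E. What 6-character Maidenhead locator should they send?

Shift to the Maidenhead origin (180°W, 90°S): lon 298.9629, lat 107.3876.
Field (20°×10°, letters A–R): 298.9629/20 → 14 → O, 107.3876/10 → 10 → K; chars OK.
Square (2°×1°, digits 0–9): 18.9629/2 → 9, 7.3876/1 → 7; chars 97.
Subsquare (5′×2.5′, letters a–x): 0.9629/0.0833333 → 11 → l, 0.3876/0.0416667 → 9 → j; chars lj.

OK97lj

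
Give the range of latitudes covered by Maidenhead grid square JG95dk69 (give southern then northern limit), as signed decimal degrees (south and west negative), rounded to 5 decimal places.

-24.54583, -24.54167

Field J=9, G=6: +9·20° lon, +6·10° lat → SW at lon 0°, lat -30°.
Square 9, 5: +9·2° lon, +5·1° lat → SW at lon 18°, lat -25°.
Subsquare d=3, k=10: +3·0.0833333° lon, +10·0.0416667° lat → SW at lon 18.25°, lat -24.5833°.
Extended square 6, 9: +6·0.00833333° lon, +9·0.00416667° lat → SW at lon 18.3°, lat -24.5458°.
Cell spans 0.00833333° lon × 0.00416667° lat.
south -24.54583, north -24.54167.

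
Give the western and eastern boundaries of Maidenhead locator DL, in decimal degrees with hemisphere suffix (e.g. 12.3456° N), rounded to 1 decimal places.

Field D=3, L=11: +3·20° lon, +11·10° lat → SW at lon -120°, lat 20°.
Cell spans 20° lon × 10° lat.
west 120.0° W, east 100.0° W.

120.0° W, 100.0° W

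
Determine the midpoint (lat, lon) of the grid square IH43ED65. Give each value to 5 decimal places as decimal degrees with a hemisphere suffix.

Field I=8, H=7: +8·20° lon, +7·10° lat → SW at lon -20°, lat -20°.
Square 4, 3: +4·2° lon, +3·1° lat → SW at lon -12°, lat -17°.
Subsquare e=4, d=3: +4·0.0833333° lon, +3·0.0416667° lat → SW at lon -11.6667°, lat -16.875°.
Extended square 6, 5: +6·0.00833333° lon, +5·0.00416667° lat → SW at lon -11.6167°, lat -16.8542°.
Cell spans 0.00833333° lon × 0.00416667° lat. Centre is SW corner plus half of each.
latitude 16.85208° S, longitude 11.61250° W.

16.85208° S, 11.61250° W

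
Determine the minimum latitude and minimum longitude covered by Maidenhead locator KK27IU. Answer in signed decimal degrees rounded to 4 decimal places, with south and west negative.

17.8333, 24.6667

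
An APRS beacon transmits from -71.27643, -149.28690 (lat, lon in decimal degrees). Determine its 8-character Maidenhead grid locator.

BB58ir53

Add 180° to longitude and 90° to latitude: 30.71310, 18.72357.
Field (20°×10°, letters A–R): 30.71310/20 → 1 → B, 18.72357/10 → 1 → B; chars BB.
Square (2°×1°, digits 0–9): 10.71310/2 → 5, 8.72357/1 → 8; chars 58.
Subsquare (5′×2.5′, letters a–x): 0.71310/0.0833333 → 8 → i, 0.72357/0.0416667 → 17 → r; chars ir.
Extended square (30″×15″, digits 0–9): 0.04643/0.00833333 → 5, 0.01524/0.00416667 → 3; chars 53.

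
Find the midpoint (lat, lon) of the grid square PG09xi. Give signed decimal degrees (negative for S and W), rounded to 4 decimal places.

-20.6458, 121.9583

Field P=15, G=6: +15·20° lon, +6·10° lat → SW at lon 120°, lat -30°.
Square 0, 9: +0·2° lon, +9·1° lat → SW at lon 120°, lat -21°.
Subsquare x=23, i=8: +23·0.0833333° lon, +8·0.0416667° lat → SW at lon 121.917°, lat -20.6667°.
Cell spans 0.0833333° lon × 0.0416667° lat. Centre is SW corner plus half of each.
latitude -20.6458, longitude 121.9583.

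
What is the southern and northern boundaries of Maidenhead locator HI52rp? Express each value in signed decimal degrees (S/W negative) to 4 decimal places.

-7.3750, -7.3333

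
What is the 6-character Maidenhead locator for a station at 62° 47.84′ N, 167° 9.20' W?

AP62kt

Shift to the Maidenhead origin (180°W, 90°S): lon 12.8467, lat 152.7973.
Field (20°×10°, letters A–R): lon ⌊12.8467/20⌋ = 0 → A; lat ⌊152.7973/10⌋ = 15 → P.
Square (2°×1°, digits 0–9): lon ⌊12.8467/2⌋ = 6; lat ⌊2.7973/1⌋ = 2.
Subsquare (5′×2.5′, letters a–x): lon ⌊0.8467/0.0833333⌋ = 10 → k; lat ⌊0.7973/0.0416667⌋ = 19 → t.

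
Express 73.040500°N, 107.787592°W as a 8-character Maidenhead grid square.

DQ63ca59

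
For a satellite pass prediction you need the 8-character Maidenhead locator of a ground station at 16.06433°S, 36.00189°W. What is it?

Add 180° to longitude and 90° to latitude: 143.99811, 73.93567.
Field (20°×10°, letters A–R): 143.99811/20 → 7 → H, 73.93567/10 → 7 → H; chars HH.
Square (2°×1°, digits 0–9): 3.99811/2 → 1, 3.93567/1 → 3; chars 13.
Subsquare (5′×2.5′, letters a–x): 1.99811/0.0833333 → 23 → x, 0.93567/0.0416667 → 22 → w; chars xw.
Extended square (30″×15″, digits 0–9): 0.08144/0.00833333 → 9, 0.01900/0.00416667 → 4; chars 94.

HH13xw94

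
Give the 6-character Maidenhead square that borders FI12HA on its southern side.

Latitude subsquare a = 0; −1 → -1, wraps to 23 = x, carry into square.
Latitude square 2; −1 → 1.
The longitude characters are unchanged.

FI11hx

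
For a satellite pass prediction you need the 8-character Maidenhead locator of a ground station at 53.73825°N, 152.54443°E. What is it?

QO63gr57

Offset from 180°W / 90°S: lon 332.54443°, lat 143.73825°.
Field (20°×10°, letters A–R): 332.54443/20 → 16 → Q, 143.73825/10 → 14 → O; chars QO.
Square (2°×1°, digits 0–9): 12.54443/2 → 6, 3.73825/1 → 3; chars 63.
Subsquare (5′×2.5′, letters a–x): 0.54443/0.0833333 → 6 → g, 0.73825/0.0416667 → 17 → r; chars gr.
Extended square (30″×15″, digits 0–9): 0.04443/0.00833333 → 5, 0.02992/0.00416667 → 7; chars 57.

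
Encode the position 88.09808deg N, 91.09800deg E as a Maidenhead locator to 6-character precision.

NR58nc

Offset from 180°W / 90°S: lon 271.0980°, lat 178.0981°.
Field: 271.0980/20 → 13 → N, 178.0981/10 → 17 → R; chars NR.
Square: 11.0980/2 → 5, 8.0981/1 → 8; chars 58.
Subsquare: 1.0980/0.0833333 → 13 → n, 0.0981/0.0416667 → 2 → c; chars nc.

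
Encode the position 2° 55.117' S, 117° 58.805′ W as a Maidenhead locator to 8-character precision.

Add 180° to longitude and 90° to latitude: 62.01992, 87.08138.
Field (20°×10°, letters A–R): 62.01992/20 → 3 → D, 87.08138/10 → 8 → I; chars DI.
Square (2°×1°, digits 0–9): 2.01992/2 → 1, 7.08138/1 → 7; chars 17.
Subsquare (5′×2.5′, letters a–x): 0.01992/0.0833333 → 0 → a, 0.08138/0.0416667 → 1 → b; chars ab.
Extended square (30″×15″, digits 0–9): 0.01992/0.00833333 → 2, 0.03972/0.00416667 → 9; chars 29.

DI17ab29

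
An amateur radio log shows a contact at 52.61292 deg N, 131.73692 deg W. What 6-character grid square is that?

Shift to the Maidenhead origin (180°W, 90°S): lon 48.2631, lat 142.6129.
Field (20°×10°, letters A–R): lon ⌊48.2631/20⌋ = 2 → C; lat ⌊142.6129/10⌋ = 14 → O.
Square (2°×1°, digits 0–9): lon ⌊8.2631/2⌋ = 4; lat ⌊2.6129/1⌋ = 2.
Subsquare (5′×2.5′, letters a–x): lon ⌊0.2631/0.0833333⌋ = 3 → d; lat ⌊0.6129/0.0416667⌋ = 14 → o.

CO42do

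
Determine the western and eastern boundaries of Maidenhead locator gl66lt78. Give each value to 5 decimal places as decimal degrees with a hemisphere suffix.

Field G=6, L=11: +6·20° lon, +11·10° lat → SW at lon -60°, lat 20°.
Square 6, 6: +6·2° lon, +6·1° lat → SW at lon -48°, lat 26°.
Subsquare l=11, t=19: +11·0.0833333° lon, +19·0.0416667° lat → SW at lon -47.0833°, lat 26.7917°.
Extended square 7, 8: +7·0.00833333° lon, +8·0.00416667° lat → SW at lon -47.025°, lat 26.825°.
Cell spans 0.00833333° lon × 0.00416667° lat.
west 47.02500° W, east 47.01667° W.

47.02500° W, 47.01667° W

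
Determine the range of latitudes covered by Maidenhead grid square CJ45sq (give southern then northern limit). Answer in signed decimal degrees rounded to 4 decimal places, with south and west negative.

Field C=2, J=9: +2·20° lon, +9·10° lat → SW at lon -140°, lat 0°.
Square 4, 5: +4·2° lon, +5·1° lat → SW at lon -132°, lat 5°.
Subsquare s=18, q=16: +18·0.0833333° lon, +16·0.0416667° lat → SW at lon -130.5°, lat 5.66667°.
Cell spans 0.0833333° lon × 0.0416667° lat.
south 5.6667, north 5.7083.

5.6667, 5.7083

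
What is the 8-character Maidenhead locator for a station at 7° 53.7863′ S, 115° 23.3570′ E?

Add 180° to longitude and 90° to latitude: 295.38928, 82.10356.
Field: 295.38928/20 → 14 → O, 82.10356/10 → 8 → I; chars OI.
Square: 15.38928/2 → 7, 2.10356/1 → 2; chars 72.
Subsquare: 1.38928/0.0833333 → 16 → q, 0.10356/0.0416667 → 2 → c; chars qc.
Extended square: 0.05595/0.00833333 → 6, 0.02023/0.00416667 → 4; chars 64.

OI72qc64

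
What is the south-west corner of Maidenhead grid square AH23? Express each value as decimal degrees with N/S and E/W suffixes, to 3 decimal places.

17.000° S, 176.000° W

Field A=0, H=7: +0·20° lon, +7·10° lat → SW at lon -180°, lat -20°.
Square 2, 3: +2·2° lon, +3·1° lat → SW at lon -176°, lat -17°.
latitude 17.000° S, longitude 176.000° W.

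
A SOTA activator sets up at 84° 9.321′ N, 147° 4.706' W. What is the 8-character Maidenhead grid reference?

Shift to the Maidenhead origin (180°W, 90°S): lon 32.92157, lat 174.15535.
Field: 32.92157/20 → 1 → B, 174.15535/10 → 17 → R; chars BR.
Square: 12.92157/2 → 6, 4.15535/1 → 4; chars 64.
Subsquare: 0.92157/0.0833333 → 11 → l, 0.15535/0.0416667 → 3 → d; chars ld.
Extended square: 0.00490/0.00833333 → 0, 0.03035/0.00416667 → 7; chars 07.

BR64ld07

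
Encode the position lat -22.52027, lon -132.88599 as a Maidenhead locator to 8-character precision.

Offset from 180°W / 90°S: lon 47.11401°, lat 67.47973°.
Field: lon ⌊47.11401/20⌋ = 2 → C; lat ⌊67.47973/10⌋ = 6 → G.
Square: lon ⌊7.11401/2⌋ = 3; lat ⌊7.47973/1⌋ = 7.
Subsquare: lon ⌊1.11401/0.0833333⌋ = 13 → n; lat ⌊0.47973/0.0416667⌋ = 11 → l.
Extended square: lon ⌊0.03068/0.00833333⌋ = 3; lat ⌊0.02140/0.00416667⌋ = 5.

CG37nl35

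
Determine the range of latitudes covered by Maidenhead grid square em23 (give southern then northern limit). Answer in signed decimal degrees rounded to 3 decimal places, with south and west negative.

33.000, 34.000

Field E=4, M=12: +4·20° lon, +12·10° lat → SW at lon -100°, lat 30°.
Square 2, 3: +2·2° lon, +3·1° lat → SW at lon -96°, lat 33°.
Cell spans 2° lon × 1° lat.
south 33.000, north 34.000.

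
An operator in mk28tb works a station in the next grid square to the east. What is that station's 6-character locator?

MK28ub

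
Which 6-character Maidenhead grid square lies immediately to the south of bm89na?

Latitude subsquare a = 0; −1 → -1, wraps to 23 = x, carry into square.
Latitude square 9; −1 → 8.
The longitude characters are unchanged.

BM88nx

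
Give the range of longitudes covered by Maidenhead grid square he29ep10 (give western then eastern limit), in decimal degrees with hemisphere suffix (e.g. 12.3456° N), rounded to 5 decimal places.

35.65833° W, 35.65000° W

Field H=7, E=4: +7·20° lon, +4·10° lat → SW at lon -40°, lat -50°.
Square 2, 9: +2·2° lon, +9·1° lat → SW at lon -36°, lat -41°.
Subsquare e=4, p=15: +4·0.0833333° lon, +15·0.0416667° lat → SW at lon -35.6667°, lat -40.375°.
Extended square 1, 0: +1·0.00833333° lon, +0·0.00416667° lat → SW at lon -35.6583°, lat -40.375°.
Cell spans 0.00833333° lon × 0.00416667° lat.
west 35.65833° W, east 35.65000° W.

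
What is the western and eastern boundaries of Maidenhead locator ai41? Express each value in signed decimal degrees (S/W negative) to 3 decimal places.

Field A=0, I=8: +0·20° lon, +8·10° lat → SW at lon -180°, lat -10°.
Square 4, 1: +4·2° lon, +1·1° lat → SW at lon -172°, lat -9°.
Cell spans 2° lon × 1° lat.
west -172.000, east -170.000.

-172.000, -170.000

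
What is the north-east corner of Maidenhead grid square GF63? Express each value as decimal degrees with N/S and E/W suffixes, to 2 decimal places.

36.00° S, 46.00° W

Field G=6, F=5: +6·20° lon, +5·10° lat → SW at lon -60°, lat -40°.
Square 6, 3: +6·2° lon, +3·1° lat → SW at lon -48°, lat -37°.
Cell spans 2° lon × 1° lat. NE corner is SW corner plus one full cell.
latitude 36.00° S, longitude 46.00° W.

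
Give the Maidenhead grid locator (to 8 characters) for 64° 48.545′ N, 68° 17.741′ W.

Shift to the Maidenhead origin (180°W, 90°S): lon 111.70432, lat 154.80908.
Field: 111.70432/20 → 5 → F, 154.80908/10 → 15 → P; chars FP.
Square: 11.70432/2 → 5, 4.80908/1 → 4; chars 54.
Subsquare: 1.70432/0.0833333 → 20 → u, 0.80908/0.0416667 → 19 → t; chars ut.
Extended square: 0.03765/0.00833333 → 4, 0.01742/0.00416667 → 4; chars 44.

FP54ut44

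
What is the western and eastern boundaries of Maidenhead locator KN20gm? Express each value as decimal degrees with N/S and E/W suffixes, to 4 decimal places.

24.5000° E, 24.5833° E

Field K=10, N=13: +10·20° lon, +13·10° lat → SW at lon 20°, lat 40°.
Square 2, 0: +2·2° lon, +0·1° lat → SW at lon 24°, lat 40°.
Subsquare g=6, m=12: +6·0.0833333° lon, +12·0.0416667° lat → SW at lon 24.5°, lat 40.5°.
Cell spans 0.0833333° lon × 0.0416667° lat.
west 24.5000° E, east 24.5833° E.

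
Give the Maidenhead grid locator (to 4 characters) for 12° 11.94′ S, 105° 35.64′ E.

OH27

Offset from 180°W / 90°S: lon 285.59°, lat 77.80°.
Field: lon ⌊285.59/20⌋ = 14 → O; lat ⌊77.80/10⌋ = 7 → H.
Square: lon ⌊5.59/2⌋ = 2; lat ⌊7.80/1⌋ = 7.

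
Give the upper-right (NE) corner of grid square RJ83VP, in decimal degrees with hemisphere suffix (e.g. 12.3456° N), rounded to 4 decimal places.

3.6667° N, 177.8333° E

Field R=17, J=9: +17·20° lon, +9·10° lat → SW at lon 160°, lat 0°.
Square 8, 3: +8·2° lon, +3·1° lat → SW at lon 176°, lat 3°.
Subsquare v=21, p=15: +21·0.0833333° lon, +15·0.0416667° lat → SW at lon 177.75°, lat 3.625°.
Cell spans 0.0833333° lon × 0.0416667° lat. NE corner is SW corner plus one full cell.
latitude 3.6667° N, longitude 177.8333° E.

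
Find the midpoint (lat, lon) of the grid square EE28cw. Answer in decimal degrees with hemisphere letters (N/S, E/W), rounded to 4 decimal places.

41.0625° S, 95.7917° W

Field E=4, E=4: +4·20° lon, +4·10° lat → SW at lon -100°, lat -50°.
Square 2, 8: +2·2° lon, +8·1° lat → SW at lon -96°, lat -42°.
Subsquare c=2, w=22: +2·0.0833333° lon, +22·0.0416667° lat → SW at lon -95.8333°, lat -41.0833°.
Cell spans 0.0833333° lon × 0.0416667° lat. Centre is SW corner plus half of each.
latitude 41.0625° S, longitude 95.7917° W.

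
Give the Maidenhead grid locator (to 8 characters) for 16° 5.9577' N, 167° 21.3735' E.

Add 180° to longitude and 90° to latitude: 347.35622, 106.09929.
Field: 347.35622/20 → 17 → R, 106.09929/10 → 10 → K; chars RK.
Square: 7.35622/2 → 3, 6.09929/1 → 6; chars 36.
Subsquare: 1.35622/0.0833333 → 16 → q, 0.09929/0.0416667 → 2 → c; chars qc.
Extended square: 0.02289/0.00833333 → 2, 0.01596/0.00416667 → 3; chars 23.

RK36qc23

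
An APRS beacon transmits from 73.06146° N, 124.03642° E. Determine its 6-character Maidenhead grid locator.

Shift to the Maidenhead origin (180°W, 90°S): lon 304.0364, lat 163.0615.
Field (20°×10°, letters A–R): 304.0364/20 → 15 → P, 163.0615/10 → 16 → Q; chars PQ.
Square (2°×1°, digits 0–9): 4.0364/2 → 2, 3.0615/1 → 3; chars 23.
Subsquare (5′×2.5′, letters a–x): 0.0364/0.0833333 → 0 → a, 0.0615/0.0416667 → 1 → b; chars ab.

PQ23ab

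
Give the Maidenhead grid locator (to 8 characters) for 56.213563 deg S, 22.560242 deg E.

KD13gs78

Offset from 180°W / 90°S: lon 202.56024°, lat 33.78644°.
Field (20°×10°, letters A–R): 202.56024/20 → 10 → K, 33.78644/10 → 3 → D; chars KD.
Square (2°×1°, digits 0–9): 2.56024/2 → 1, 3.78644/1 → 3; chars 13.
Subsquare (5′×2.5′, letters a–x): 0.56024/0.0833333 → 6 → g, 0.78644/0.0416667 → 18 → s; chars gs.
Extended square (30″×15″, digits 0–9): 0.06024/0.00833333 → 7, 0.03644/0.00416667 → 8; chars 78.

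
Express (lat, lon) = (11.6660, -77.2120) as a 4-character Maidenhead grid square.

FK11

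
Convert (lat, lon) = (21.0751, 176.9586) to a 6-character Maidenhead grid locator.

Add 180° to longitude and 90° to latitude: 356.9586, 111.0751.
Field: 356.9586/20 → 17 → R, 111.0751/10 → 11 → L; chars RL.
Square: 16.9586/2 → 8, 1.0751/1 → 1; chars 81.
Subsquare: 0.9586/0.0833333 → 11 → l, 0.0751/0.0416667 → 1 → b; chars lb.

RL81lb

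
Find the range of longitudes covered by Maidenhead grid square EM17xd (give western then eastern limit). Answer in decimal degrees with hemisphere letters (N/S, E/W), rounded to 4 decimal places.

Field E=4, M=12: +4·20° lon, +12·10° lat → SW at lon -100°, lat 30°.
Square 1, 7: +1·2° lon, +7·1° lat → SW at lon -98°, lat 37°.
Subsquare x=23, d=3: +23·0.0833333° lon, +3·0.0416667° lat → SW at lon -96.0833°, lat 37.125°.
Cell spans 0.0833333° lon × 0.0416667° lat.
west 96.0833° W, east 96.0000° W.

96.0833° W, 96.0000° W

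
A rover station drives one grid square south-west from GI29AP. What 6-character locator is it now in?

Longitude subsquare a = 0; −1 → -1, wraps to 23 = x, carry into square.
Longitude square 2; −1 → 1.
Latitude subsquare p = 15; −1 → 14 = o.

GI19xo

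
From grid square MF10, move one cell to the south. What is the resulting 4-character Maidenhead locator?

ME19

Latitude square 0; −1 → -1, wraps to 9, carry into field.
Latitude field F = 5; −1 → 4 = E.
The longitude characters are unchanged.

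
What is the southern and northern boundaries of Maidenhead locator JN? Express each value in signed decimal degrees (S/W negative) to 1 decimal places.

40.0, 50.0

Field J=9, N=13: +9·20° lon, +13·10° lat → SW at lon 0°, lat 40°.
Cell spans 20° lon × 10° lat.
south 40.0, north 50.0.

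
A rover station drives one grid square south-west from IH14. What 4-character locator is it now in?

Longitude square 1; −1 → 0.
Latitude square 4; −1 → 3.

IH03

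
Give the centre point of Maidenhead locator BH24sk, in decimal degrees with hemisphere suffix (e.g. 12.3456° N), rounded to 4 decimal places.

15.5625° S, 154.4583° W

Field B=1, H=7: +1·20° lon, +7·10° lat → SW at lon -160°, lat -20°.
Square 2, 4: +2·2° lon, +4·1° lat → SW at lon -156°, lat -16°.
Subsquare s=18, k=10: +18·0.0833333° lon, +10·0.0416667° lat → SW at lon -154.5°, lat -15.5833°.
Cell spans 0.0833333° lon × 0.0416667° lat. Centre is SW corner plus half of each.
latitude 15.5625° S, longitude 154.4583° W.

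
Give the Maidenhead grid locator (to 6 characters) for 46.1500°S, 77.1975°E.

ME83ou

Offset from 180°W / 90°S: lon 257.1975°, lat 43.8500°.
Field: lon ⌊257.1975/20⌋ = 12 → M; lat ⌊43.8500/10⌋ = 4 → E.
Square: lon ⌊17.1975/2⌋ = 8; lat ⌊3.8500/1⌋ = 3.
Subsquare: lon ⌊1.1975/0.0833333⌋ = 14 → o; lat ⌊0.8500/0.0416667⌋ = 20 → u.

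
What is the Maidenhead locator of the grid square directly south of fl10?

FK19

Latitude square 0; −1 → -1, wraps to 9, carry into field.
Latitude field L = 11; −1 → 10 = K.
The longitude characters are unchanged.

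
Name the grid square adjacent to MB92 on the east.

NB02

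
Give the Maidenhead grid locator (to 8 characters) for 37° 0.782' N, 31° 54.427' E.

KM57wa83

Add 180° to longitude and 90° to latitude: 211.90712, 127.01303.
Field (20°×10°, letters A–R): lon ⌊211.90712/20⌋ = 10 → K; lat ⌊127.01303/10⌋ = 12 → M.
Square (2°×1°, digits 0–9): lon ⌊11.90712/2⌋ = 5; lat ⌊7.01303/1⌋ = 7.
Subsquare (5′×2.5′, letters a–x): lon ⌊1.90712/0.0833333⌋ = 22 → w; lat ⌊0.01303/0.0416667⌋ = 0 → a.
Extended square (30″×15″, digits 0–9): lon ⌊0.07378/0.00833333⌋ = 8; lat ⌊0.01303/0.00416667⌋ = 3.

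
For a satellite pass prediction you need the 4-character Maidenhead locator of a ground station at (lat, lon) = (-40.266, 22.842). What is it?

Shift to the Maidenhead origin (180°W, 90°S): lon 202.84, lat 49.73.
Field: lon ⌊202.84/20⌋ = 10 → K; lat ⌊49.73/10⌋ = 4 → E.
Square: lon ⌊2.84/2⌋ = 1; lat ⌊9.73/1⌋ = 9.

KE19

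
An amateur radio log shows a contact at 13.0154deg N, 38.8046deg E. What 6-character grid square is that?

KK93ja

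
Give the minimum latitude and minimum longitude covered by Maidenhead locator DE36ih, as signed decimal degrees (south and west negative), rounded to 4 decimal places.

Field D=3, E=4: +3·20° lon, +4·10° lat → SW at lon -120°, lat -50°.
Square 3, 6: +3·2° lon, +6·1° lat → SW at lon -114°, lat -44°.
Subsquare i=8, h=7: +8·0.0833333° lon, +7·0.0416667° lat → SW at lon -113.333°, lat -43.7083°.
latitude -43.7083, longitude -113.3333.

-43.7083, -113.3333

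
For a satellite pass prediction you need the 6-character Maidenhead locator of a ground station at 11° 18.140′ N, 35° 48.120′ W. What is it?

Shift to the Maidenhead origin (180°W, 90°S): lon 144.1980, lat 101.3023.
Field: lon ⌊144.1980/20⌋ = 7 → H; lat ⌊101.3023/10⌋ = 10 → K.
Square: lon ⌊4.1980/2⌋ = 2; lat ⌊1.3023/1⌋ = 1.
Subsquare: lon ⌊0.1980/0.0833333⌋ = 2 → c; lat ⌊0.3023/0.0416667⌋ = 7 → h.

HK21ch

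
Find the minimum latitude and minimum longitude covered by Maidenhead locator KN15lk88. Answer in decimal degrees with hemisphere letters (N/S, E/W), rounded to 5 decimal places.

Field K=10, N=13: +10·20° lon, +13·10° lat → SW at lon 20°, lat 40°.
Square 1, 5: +1·2° lon, +5·1° lat → SW at lon 22°, lat 45°.
Subsquare l=11, k=10: +11·0.0833333° lon, +10·0.0416667° lat → SW at lon 22.9167°, lat 45.4167°.
Extended square 8, 8: +8·0.00833333° lon, +8·0.00416667° lat → SW at lon 22.9833°, lat 45.45°.
latitude 45.45000° N, longitude 22.98333° E.

45.45000° N, 22.98333° E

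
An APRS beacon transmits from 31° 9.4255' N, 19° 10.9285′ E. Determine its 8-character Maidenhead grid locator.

Add 180° to longitude and 90° to latitude: 199.18214, 121.15709.
Field: 199.18214/20 → 9 → J, 121.15709/10 → 12 → M; chars JM.
Square: 19.18214/2 → 9, 1.15709/1 → 1; chars 91.
Subsquare: 1.18214/0.0833333 → 14 → o, 0.15709/0.0416667 → 3 → d; chars od.
Extended square: 0.01547/0.00833333 → 1, 0.03209/0.00416667 → 7; chars 17.

JM91od17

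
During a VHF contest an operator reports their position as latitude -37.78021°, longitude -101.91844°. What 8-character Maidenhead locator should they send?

Offset from 180°W / 90°S: lon 78.08156°, lat 52.21979°.
Field (20°×10°, letters A–R): lon ⌊78.08156/20⌋ = 3 → D; lat ⌊52.21979/10⌋ = 5 → F.
Square (2°×1°, digits 0–9): lon ⌊18.08156/2⌋ = 9; lat ⌊2.21979/1⌋ = 2.
Subsquare (5′×2.5′, letters a–x): lon ⌊0.08156/0.0833333⌋ = 0 → a; lat ⌊0.21979/0.0416667⌋ = 5 → f.
Extended square (30″×15″, digits 0–9): lon ⌊0.08156/0.00833333⌋ = 9; lat ⌊0.01146/0.00416667⌋ = 2.

DF92af92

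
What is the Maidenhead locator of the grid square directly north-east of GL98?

HL09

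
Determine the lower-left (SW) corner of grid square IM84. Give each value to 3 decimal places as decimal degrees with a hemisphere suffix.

Field I=8, M=12: +8·20° lon, +12·10° lat → SW at lon -20°, lat 30°.
Square 8, 4: +8·2° lon, +4·1° lat → SW at lon -4°, lat 34°.
latitude 34.000° N, longitude 4.000° W.

34.000° N, 4.000° W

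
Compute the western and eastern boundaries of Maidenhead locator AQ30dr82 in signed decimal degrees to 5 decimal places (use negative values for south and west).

-173.68333, -173.67500

Field A=0, Q=16: +0·20° lon, +16·10° lat → SW at lon -180°, lat 70°.
Square 3, 0: +3·2° lon, +0·1° lat → SW at lon -174°, lat 70°.
Subsquare d=3, r=17: +3·0.0833333° lon, +17·0.0416667° lat → SW at lon -173.75°, lat 70.7083°.
Extended square 8, 2: +8·0.00833333° lon, +2·0.00416667° lat → SW at lon -173.683°, lat 70.7167°.
Cell spans 0.00833333° lon × 0.00416667° lat.
west -173.68333, east -173.67500.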